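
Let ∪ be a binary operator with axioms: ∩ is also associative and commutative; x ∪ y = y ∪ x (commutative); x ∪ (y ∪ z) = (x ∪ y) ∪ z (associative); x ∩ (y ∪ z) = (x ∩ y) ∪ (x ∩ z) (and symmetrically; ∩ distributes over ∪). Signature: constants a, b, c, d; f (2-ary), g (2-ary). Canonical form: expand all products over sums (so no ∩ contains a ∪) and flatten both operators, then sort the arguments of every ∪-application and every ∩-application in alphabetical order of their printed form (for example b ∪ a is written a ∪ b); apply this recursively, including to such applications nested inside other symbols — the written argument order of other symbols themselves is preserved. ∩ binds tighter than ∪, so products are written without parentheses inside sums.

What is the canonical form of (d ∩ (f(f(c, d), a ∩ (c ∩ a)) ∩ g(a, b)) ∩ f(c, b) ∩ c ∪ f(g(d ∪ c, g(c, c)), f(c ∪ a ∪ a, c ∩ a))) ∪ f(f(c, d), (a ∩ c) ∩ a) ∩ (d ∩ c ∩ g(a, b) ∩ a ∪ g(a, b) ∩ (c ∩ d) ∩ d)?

Expand:  c ∩ d ∩ f(c, b) ∩ f(f(c, d), a ∩ a ∩ c) ∩ g(a, b) ∪ f(g(c ∪ d, g(c, c)), f(a ∪ a ∪ c, a ∩ c)) ∪ a ∩ c ∩ d ∩ f(f(c, d), a ∩ a ∩ c) ∩ g(a, b) ∪ c ∩ d ∩ d ∩ f(f(c, d), a ∩ a ∩ c) ∩ g(a, b)
Order the arguments:  a ∩ c ∩ d ∩ f(f(c, d), a ∩ a ∩ c) ∩ g(a, b) ∪ c ∩ d ∩ d ∩ f(f(c, d), a ∩ a ∩ c) ∩ g(a, b) ∪ c ∩ d ∩ f(c, b) ∩ f(f(c, d), a ∩ a ∩ c) ∩ g(a, b) ∪ f(g(c ∪ d, g(c, c)), f(a ∪ a ∪ c, a ∩ c))

Answer: a ∩ c ∩ d ∩ f(f(c, d), a ∩ a ∩ c) ∩ g(a, b) ∪ c ∩ d ∩ d ∩ f(f(c, d), a ∩ a ∩ c) ∩ g(a, b) ∪ c ∩ d ∩ f(c, b) ∩ f(f(c, d), a ∩ a ∩ c) ∩ g(a, b) ∪ f(g(c ∪ d, g(c, c)), f(a ∪ a ∪ c, a ∩ c))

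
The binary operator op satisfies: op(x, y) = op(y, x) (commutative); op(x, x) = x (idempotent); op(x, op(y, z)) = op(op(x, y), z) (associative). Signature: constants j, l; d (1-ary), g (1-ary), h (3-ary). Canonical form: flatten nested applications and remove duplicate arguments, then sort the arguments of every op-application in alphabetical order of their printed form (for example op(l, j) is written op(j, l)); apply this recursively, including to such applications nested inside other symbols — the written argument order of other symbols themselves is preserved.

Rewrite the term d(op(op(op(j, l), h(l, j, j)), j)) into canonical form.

Answer: d(op(h(l, j, j), j, l))

Derivation:
Descend into:  op(op(op(j, l), h(l, j, j)), j)
Merge nested applications:  op(j, l, h(l, j, j), j)
Drop duplicates:  drop duplicate j
Sort arguments:  op(h(l, j, j), j, l)
Reassemble:  d(op(h(l, j, j), j, l))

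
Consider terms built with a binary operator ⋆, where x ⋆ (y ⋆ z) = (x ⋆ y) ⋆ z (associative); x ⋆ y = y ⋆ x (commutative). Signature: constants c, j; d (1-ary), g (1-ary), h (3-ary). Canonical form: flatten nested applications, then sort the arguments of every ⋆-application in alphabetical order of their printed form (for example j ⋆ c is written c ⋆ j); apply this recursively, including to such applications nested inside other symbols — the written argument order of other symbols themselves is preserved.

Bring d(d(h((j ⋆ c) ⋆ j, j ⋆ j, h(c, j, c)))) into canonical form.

Answer: d(d(h(c ⋆ j ⋆ j, j ⋆ j, h(c, j, c))))

Derivation:
Focus inside:  (j ⋆ c) ⋆ j
Un-nest:  j ⋆ c ⋆ j
Sort:  c ⋆ j ⋆ j
Rebuild:  d(d(h(c ⋆ j ⋆ j, j ⋆ j, h(c, j, c))))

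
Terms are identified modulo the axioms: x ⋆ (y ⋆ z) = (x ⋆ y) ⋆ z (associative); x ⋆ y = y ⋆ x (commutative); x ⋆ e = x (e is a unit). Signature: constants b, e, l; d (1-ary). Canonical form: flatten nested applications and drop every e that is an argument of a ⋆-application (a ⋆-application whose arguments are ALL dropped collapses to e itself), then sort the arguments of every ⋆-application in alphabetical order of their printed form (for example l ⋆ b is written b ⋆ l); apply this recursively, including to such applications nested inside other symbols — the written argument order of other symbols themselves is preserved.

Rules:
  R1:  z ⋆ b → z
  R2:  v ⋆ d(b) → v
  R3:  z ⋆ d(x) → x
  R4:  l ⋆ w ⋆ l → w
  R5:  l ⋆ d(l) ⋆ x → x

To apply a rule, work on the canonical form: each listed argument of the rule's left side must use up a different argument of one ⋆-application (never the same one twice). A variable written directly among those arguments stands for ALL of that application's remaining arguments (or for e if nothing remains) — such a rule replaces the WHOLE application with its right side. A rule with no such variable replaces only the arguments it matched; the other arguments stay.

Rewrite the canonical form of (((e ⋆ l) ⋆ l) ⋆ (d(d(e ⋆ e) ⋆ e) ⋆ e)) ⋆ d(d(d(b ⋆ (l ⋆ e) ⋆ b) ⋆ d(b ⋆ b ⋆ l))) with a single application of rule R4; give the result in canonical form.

Canonical form:  d(d(d(b ⋆ b ⋆ l) ⋆ d(b ⋆ b ⋆ l))) ⋆ d(d(e)) ⋆ l ⋆ l
Apply R4:  consuming l, l;  w := d(d(d(b ⋆ b ⋆ l) ⋆ d(b ⋆ b ⋆ l))) ⋆ d(d(e))
Every leftover argument binds to the variable; the entire application is replaced.
Giving:  d(d(d(b ⋆ b ⋆ l) ⋆ d(b ⋆ b ⋆ l))) ⋆ d(d(e))

Answer: d(d(d(b ⋆ b ⋆ l) ⋆ d(b ⋆ b ⋆ l))) ⋆ d(d(e))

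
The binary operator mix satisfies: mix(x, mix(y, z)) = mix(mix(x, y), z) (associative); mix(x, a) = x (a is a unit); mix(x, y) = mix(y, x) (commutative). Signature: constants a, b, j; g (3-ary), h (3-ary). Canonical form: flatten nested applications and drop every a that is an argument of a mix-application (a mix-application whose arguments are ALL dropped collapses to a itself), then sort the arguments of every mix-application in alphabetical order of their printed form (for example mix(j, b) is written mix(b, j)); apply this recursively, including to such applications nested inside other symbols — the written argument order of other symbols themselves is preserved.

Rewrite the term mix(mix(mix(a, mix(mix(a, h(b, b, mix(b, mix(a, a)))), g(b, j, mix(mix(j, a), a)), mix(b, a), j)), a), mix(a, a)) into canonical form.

Flatten:  mix(a, a, h(b, b, mix(b, mix(a, a))), g(b, j, mix(mix(j, a), a)), b, a, j, a, a, a)
Canonicalize subterm:  h(b, b, mix(b, mix(a, a)))  →  h(b, b, b)
Inside:  g(b, j, mix(mix(j, a), a))  →  g(b, j, j)
Units out:  drop a (×6)
Order the arguments:  mix(b, g(b, j, j), h(b, b, b), j)

Answer: mix(b, g(b, j, j), h(b, b, b), j)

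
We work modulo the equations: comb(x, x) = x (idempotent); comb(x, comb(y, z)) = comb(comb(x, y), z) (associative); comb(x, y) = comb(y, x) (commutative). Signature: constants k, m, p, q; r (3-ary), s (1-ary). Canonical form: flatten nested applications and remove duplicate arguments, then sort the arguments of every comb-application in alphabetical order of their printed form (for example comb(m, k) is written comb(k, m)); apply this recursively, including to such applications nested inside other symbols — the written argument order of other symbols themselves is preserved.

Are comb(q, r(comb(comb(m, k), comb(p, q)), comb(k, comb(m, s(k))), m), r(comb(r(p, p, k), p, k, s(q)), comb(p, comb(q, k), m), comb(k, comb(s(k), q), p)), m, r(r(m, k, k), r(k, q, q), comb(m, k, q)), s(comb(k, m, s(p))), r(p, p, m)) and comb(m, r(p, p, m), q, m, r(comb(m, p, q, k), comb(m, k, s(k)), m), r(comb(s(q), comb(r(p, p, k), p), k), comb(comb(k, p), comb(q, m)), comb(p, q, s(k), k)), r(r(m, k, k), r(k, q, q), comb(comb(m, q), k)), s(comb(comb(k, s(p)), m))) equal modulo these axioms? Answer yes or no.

Answer: yes — both canonical forms are comb(m, q, r(comb(k, m, p, q), comb(k, m, s(k)), m), r(comb(k, p, r(p, p, k), s(q)), comb(k, m, p, q), comb(k, p, q, s(k))), r(p, p, m), r(r(m, k, k), r(k, q, q), comb(k, m, q)), s(comb(k, m, s(p))))

Derivation:
Left:  comb(q, r(comb(comb(m, k), comb(p, q)), comb(k, comb(m, s(k))), m), r(comb(r(p, p, k), p, k, s(q)), comb(p, comb(q, k), m), comb(k, comb(s(k), q), p)), m, r(r(m, k, k), r(k, q, q), comb(m, k, q)), s(comb(k, m, s(p))), r(p, p, m))
  Inside:  r(comb(comb(m, k), comb(p, q)), comb(k, comb(m, s(k))), m)  →  r(comb(k, m, p, q), comb(k, m, s(k)), m)
  Inside:  r(comb(r(p, p, k), p, k, s(q)), comb(p, comb(q, k), m), comb(k, comb(s(k), q), p))  →  r(comb(k, p, r(p, p, k), s(q)), comb(k, m, p, q), comb(k, p, q, s(k)))
  Simplify inside:  r(r(m, k, k), r(k, q, q), comb(m, k, q))  →  r(r(m, k, k), r(k, q, q), comb(k, m, q))
  Sort:  comb(m, q, r(comb(k, m, p, q), comb(k, m, s(k)), m), r(comb(k, p, r(p, p, k), s(q)), comb(k, m, p, q), comb(k, p, q, s(k))), r(p, p, m), r(r(m, k, k), r(k, q, q), comb(k, m, q)), s(comb(k, m, s(p))))
Right:  comb(m, r(p, p, m), q, m, r(comb(m, p, q, k), comb(m, k, s(k)), m), r(comb(s(q), comb(r(p, p, k), p), k), comb(comb(k, p), comb(q, m)), comb(p, q, s(k), k)), r(r(m, k, k), r(k, q, q), comb(comb(m, q), k)), s(comb(comb(k, s(p)), m)))
  Canonicalize subterm:  r(comb(m, p, q, k), comb(m, k, s(k)), m)  →  r(comb(k, m, p, q), comb(k, m, s(k)), m)
  Simplify inside:  r(comb(s(q), comb(r(p, p, k), p), k), comb(comb(k, p), comb(q, m)), comb(p, q, s(k), k))  →  r(comb(k, p, r(p, p, k), s(q)), comb(k, m, p, q), comb(k, p, q, s(k)))
  Canonicalize subterm:  r(r(m, k, k), r(k, q, q), comb(comb(m, q), k))  →  r(r(m, k, k), r(k, q, q), comb(k, m, q))
  Deduplicate:  drop duplicate m
  Sort:  comb(m, q, r(comb(k, m, p, q), comb(k, m, s(k)), m), r(comb(k, p, r(p, p, k), s(q)), comb(k, m, p, q), comb(k, p, q, s(k))), r(p, p, m), r(r(m, k, k), r(k, q, q), comb(k, m, q)), s(comb(k, m, s(p))))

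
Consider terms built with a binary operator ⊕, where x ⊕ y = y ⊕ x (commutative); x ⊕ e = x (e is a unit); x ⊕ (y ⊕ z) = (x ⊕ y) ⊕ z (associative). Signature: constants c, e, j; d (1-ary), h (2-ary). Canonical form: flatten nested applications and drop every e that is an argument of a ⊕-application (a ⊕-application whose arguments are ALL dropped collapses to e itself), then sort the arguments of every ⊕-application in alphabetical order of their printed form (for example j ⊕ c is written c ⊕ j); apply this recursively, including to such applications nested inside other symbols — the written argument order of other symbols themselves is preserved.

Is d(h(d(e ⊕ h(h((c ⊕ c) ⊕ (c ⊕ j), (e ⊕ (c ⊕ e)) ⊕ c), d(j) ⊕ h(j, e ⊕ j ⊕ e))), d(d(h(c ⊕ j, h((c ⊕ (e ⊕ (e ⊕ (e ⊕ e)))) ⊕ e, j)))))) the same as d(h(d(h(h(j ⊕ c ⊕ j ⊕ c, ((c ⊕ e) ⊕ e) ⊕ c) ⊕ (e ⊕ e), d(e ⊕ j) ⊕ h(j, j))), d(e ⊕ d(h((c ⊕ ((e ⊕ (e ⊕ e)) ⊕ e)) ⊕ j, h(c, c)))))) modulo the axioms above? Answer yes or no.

Answer: no — d(h(d(h(h(c ⊕ c ⊕ c ⊕ j, c ⊕ c), d(j) ⊕ h(j, j))), d(d(h(c ⊕ j, h(c, j)))))) vs d(h(d(h(h(c ⊕ c ⊕ j ⊕ j, c ⊕ c), d(j) ⊕ h(j, j))), d(d(h(c ⊕ j, h(c, c))))))

Derivation:
Left:  d(h(d(e ⊕ h(h((c ⊕ c) ⊕ (c ⊕ j), (e ⊕ (c ⊕ e)) ⊕ c), d(j) ⊕ h(j, e ⊕ j ⊕ e))), d(d(h(c ⊕ j, h((c ⊕ (e ⊕ (e ⊕ (e ⊕ e)))) ⊕ e, j))))))
  Descend into:  e ⊕ h(h((c ⊕ c) ⊕ (c ⊕ j), (e ⊕ (c ⊕ e)) ⊕ c), d(j) ⊕ h(j, e ⊕ j ⊕ e))
  Inside:  h(h((c ⊕ c) ⊕ (c ⊕ j), (e ⊕ (c ⊕ e)) ⊕ c), d(j) ⊕ h(j, e ⊕ j ⊕ e))  →  h(h(c ⊕ c ⊕ c ⊕ j, c ⊕ c), d(j) ⊕ h(j, j))
  Units out:  drop e
  Sort arguments:  h(h(c ⊕ c ⊕ c ⊕ j, c ⊕ c), d(j) ⊕ h(j, j))
  Rebuild:  d(h(d(h(h(c ⊕ c ⊕ c ⊕ j, c ⊕ c), d(j) ⊕ h(j, j))), d(d(h(c ⊕ j, h(c, j))))))
Right:  d(h(d(h(h(j ⊕ c ⊕ j ⊕ c, ((c ⊕ e) ⊕ e) ⊕ c) ⊕ (e ⊕ e), d(e ⊕ j) ⊕ h(j, j))), d(e ⊕ d(h((c ⊕ ((e ⊕ (e ⊕ e)) ⊕ e)) ⊕ j, h(c, c))))))
  Descend into:  e ⊕ d(h((c ⊕ ((e ⊕ (e ⊕ e)) ⊕ e)) ⊕ j, h(c, c)))
  Canonicalize subterm:  d(h((c ⊕ ((e ⊕ (e ⊕ e)) ⊕ e)) ⊕ j, h(c, c)))  →  d(h(c ⊕ j, h(c, c)))
  Drop the unit:  drop e
  Sort:  d(h(c ⊕ j, h(c, c)))
  Rebuild:  d(h(d(h(h(c ⊕ c ⊕ j ⊕ j, c ⊕ c), d(j) ⊕ h(j, j))), d(d(h(c ⊕ j, h(c, c))))))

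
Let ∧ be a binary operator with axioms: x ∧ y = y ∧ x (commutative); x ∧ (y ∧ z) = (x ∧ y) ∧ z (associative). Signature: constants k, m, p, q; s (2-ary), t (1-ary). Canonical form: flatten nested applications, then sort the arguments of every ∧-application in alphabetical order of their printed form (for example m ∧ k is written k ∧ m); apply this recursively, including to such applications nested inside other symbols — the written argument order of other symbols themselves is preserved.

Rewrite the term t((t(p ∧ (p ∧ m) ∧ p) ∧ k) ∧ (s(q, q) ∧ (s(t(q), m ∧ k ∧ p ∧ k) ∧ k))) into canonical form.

Descend into:  (t(p ∧ (p ∧ m) ∧ p) ∧ k) ∧ (s(q, q) ∧ (s(t(q), m ∧ k ∧ p ∧ k) ∧ k))
Merge nested applications:  t(p ∧ (p ∧ m) ∧ p) ∧ k ∧ s(q, q) ∧ s(t(q), m ∧ k ∧ p ∧ k) ∧ k
Simplify inside:  t(p ∧ (p ∧ m) ∧ p)  →  t(m ∧ p ∧ p ∧ p)
Simplify inside:  s(t(q), m ∧ k ∧ p ∧ k)  →  s(t(q), k ∧ k ∧ m ∧ p)
Sort arguments:  k ∧ k ∧ s(q, q) ∧ s(t(q), k ∧ k ∧ m ∧ p) ∧ t(m ∧ p ∧ p ∧ p)
Rebuild:  t(k ∧ k ∧ s(q, q) ∧ s(t(q), k ∧ k ∧ m ∧ p) ∧ t(m ∧ p ∧ p ∧ p))

Answer: t(k ∧ k ∧ s(q, q) ∧ s(t(q), k ∧ k ∧ m ∧ p) ∧ t(m ∧ p ∧ p ∧ p))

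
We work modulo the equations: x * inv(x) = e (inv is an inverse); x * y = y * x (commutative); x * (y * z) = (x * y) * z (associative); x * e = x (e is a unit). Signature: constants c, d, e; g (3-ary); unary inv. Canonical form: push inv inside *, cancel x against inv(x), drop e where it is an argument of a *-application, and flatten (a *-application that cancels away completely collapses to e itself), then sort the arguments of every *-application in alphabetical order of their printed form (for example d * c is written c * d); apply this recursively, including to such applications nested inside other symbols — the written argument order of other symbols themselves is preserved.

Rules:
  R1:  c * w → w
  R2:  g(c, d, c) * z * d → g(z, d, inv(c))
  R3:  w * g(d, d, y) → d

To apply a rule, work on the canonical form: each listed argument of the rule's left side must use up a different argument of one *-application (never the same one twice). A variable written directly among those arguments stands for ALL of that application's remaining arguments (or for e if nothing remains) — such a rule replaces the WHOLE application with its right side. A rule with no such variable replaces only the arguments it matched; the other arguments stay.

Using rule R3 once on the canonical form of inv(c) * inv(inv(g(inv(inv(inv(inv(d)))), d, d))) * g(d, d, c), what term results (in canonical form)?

Canonical form:  g(d, d, c) * g(d, d, d) * inv(c)
Apply R3:  consuming g(d, d, c);  w := g(d, d, d) * inv(c), y := c
The extension variable absorbs all remaining arguments, so the whole application is rewritten.
Giving:  d

Answer: d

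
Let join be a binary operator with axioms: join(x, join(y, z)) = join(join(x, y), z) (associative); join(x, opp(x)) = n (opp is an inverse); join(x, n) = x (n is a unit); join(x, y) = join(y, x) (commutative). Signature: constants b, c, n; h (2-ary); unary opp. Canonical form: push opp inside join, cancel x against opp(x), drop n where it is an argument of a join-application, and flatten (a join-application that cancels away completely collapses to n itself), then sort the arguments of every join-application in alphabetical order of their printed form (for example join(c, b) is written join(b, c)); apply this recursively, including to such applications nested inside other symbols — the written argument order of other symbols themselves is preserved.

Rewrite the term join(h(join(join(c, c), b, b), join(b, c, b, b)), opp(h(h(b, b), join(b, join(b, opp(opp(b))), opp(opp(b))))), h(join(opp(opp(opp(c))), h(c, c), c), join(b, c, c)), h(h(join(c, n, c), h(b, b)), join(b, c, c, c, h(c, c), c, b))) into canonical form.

Answer: join(h(h(c, c), join(b, c, c)), h(h(join(c, c), h(b, b)), join(b, b, c, c, c, c, h(c, c))), h(join(b, b, c, c), join(b, b, b, c)), opp(h(h(b, b), join(b, b, b, b))))

Derivation:
Push opp inside:  distribute opp over join and collapse double opp
Collect:  join(h(join(b, b, c, c), join(b, b, b, c)), opp(h(h(b, b), join(b, b, b, b))), h(h(c, c), join(b, c, c)), h(h(join(c, c), h(b, b)), join(b, b, c, c, c, c, h(c, c))))
Sort arguments:  join(h(h(c, c), join(b, c, c)), h(h(join(c, c), h(b, b)), join(b, b, c, c, c, c, h(c, c))), h(join(b, b, c, c), join(b, b, b, c)), opp(h(h(b, b), join(b, b, b, b))))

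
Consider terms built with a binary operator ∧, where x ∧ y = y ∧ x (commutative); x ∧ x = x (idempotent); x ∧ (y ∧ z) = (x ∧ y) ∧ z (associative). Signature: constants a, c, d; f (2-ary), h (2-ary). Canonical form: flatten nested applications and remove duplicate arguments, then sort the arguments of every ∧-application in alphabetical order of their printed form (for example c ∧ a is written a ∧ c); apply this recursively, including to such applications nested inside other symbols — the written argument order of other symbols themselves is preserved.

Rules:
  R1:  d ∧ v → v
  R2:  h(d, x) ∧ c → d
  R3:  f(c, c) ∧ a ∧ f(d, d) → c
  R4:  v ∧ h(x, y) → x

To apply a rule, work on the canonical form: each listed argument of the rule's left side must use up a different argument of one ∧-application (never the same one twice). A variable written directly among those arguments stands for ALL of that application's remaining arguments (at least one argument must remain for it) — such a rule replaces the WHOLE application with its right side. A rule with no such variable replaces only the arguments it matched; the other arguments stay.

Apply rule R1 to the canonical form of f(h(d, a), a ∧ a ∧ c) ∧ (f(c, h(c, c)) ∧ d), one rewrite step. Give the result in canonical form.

Canonical form:  d ∧ f(c, h(c, c)) ∧ f(h(d, a), a ∧ c)
Apply R1:  consuming d;  v := f(c, h(c, c)) ∧ f(h(d, a), a ∧ c)
The extension variable absorbs all remaining arguments, so the whole application is rewritten.
Result:  f(c, h(c, c)) ∧ f(h(d, a), a ∧ c)

Answer: f(c, h(c, c)) ∧ f(h(d, a), a ∧ c)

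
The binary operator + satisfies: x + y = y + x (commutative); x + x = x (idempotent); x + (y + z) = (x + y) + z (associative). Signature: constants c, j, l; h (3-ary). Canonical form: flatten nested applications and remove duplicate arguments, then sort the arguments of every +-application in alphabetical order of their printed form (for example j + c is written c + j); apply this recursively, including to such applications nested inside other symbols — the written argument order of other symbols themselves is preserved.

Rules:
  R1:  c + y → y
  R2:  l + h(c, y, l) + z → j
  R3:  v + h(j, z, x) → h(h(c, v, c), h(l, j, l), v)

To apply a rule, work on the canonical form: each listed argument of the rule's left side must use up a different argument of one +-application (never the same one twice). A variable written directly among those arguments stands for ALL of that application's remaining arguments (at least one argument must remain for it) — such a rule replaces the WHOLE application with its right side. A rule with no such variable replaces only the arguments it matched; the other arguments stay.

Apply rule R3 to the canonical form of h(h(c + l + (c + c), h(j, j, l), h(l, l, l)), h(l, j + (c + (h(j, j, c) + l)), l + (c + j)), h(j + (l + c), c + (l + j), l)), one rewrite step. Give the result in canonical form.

Canonical form:  h(h(c + l, h(j, j, l), h(l, l, l)), h(l, c + h(j, j, c) + j + l, c + j + l), h(c + j + l, c + j + l, l))
Apply R3:  consuming h(j, j, c);  v := c + j + l, x := c, z := j
The variable takes the whole remainder — replace the entire application.
Giving:  h(h(c + l, h(j, j, l), h(l, l, l)), h(l, h(h(c, c + j + l, c), h(l, j, l), c + j + l), c + j + l), h(c + j + l, c + j + l, l))

Answer: h(h(c + l, h(j, j, l), h(l, l, l)), h(l, h(h(c, c + j + l, c), h(l, j, l), c + j + l), c + j + l), h(c + j + l, c + j + l, l))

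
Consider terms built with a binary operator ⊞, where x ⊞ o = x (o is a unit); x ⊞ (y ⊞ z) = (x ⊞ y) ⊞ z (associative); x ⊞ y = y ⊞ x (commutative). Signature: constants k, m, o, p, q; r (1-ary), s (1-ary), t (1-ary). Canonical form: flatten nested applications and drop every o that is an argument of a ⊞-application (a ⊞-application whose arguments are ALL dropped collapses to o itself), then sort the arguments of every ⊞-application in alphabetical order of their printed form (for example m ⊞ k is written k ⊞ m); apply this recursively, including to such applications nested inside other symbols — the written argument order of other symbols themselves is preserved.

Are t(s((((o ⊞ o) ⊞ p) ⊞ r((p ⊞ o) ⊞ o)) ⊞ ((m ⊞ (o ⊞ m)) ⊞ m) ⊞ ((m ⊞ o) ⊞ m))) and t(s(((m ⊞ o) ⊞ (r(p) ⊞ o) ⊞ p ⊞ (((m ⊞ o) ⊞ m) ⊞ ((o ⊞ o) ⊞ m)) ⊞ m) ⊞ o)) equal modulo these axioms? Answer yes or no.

Answer: yes — both canonical forms are t(s(m ⊞ m ⊞ m ⊞ m ⊞ m ⊞ p ⊞ r(p)))

Derivation:
Left:  t(s((((o ⊞ o) ⊞ p) ⊞ r((p ⊞ o) ⊞ o)) ⊞ ((m ⊞ (o ⊞ m)) ⊞ m) ⊞ ((m ⊞ o) ⊞ m)))
  Descend into:  (((o ⊞ o) ⊞ p) ⊞ r((p ⊞ o) ⊞ o)) ⊞ ((m ⊞ (o ⊞ m)) ⊞ m) ⊞ ((m ⊞ o) ⊞ m)
  Merge nested applications:  o ⊞ o ⊞ p ⊞ r((p ⊞ o) ⊞ o) ⊞ m ⊞ o ⊞ m ⊞ m ⊞ m ⊞ o ⊞ m
  Inside:  r((p ⊞ o) ⊞ o)  →  r(p)
  Unit:  drop o (×4)
  Sort:  m ⊞ m ⊞ m ⊞ m ⊞ m ⊞ p ⊞ r(p)
  Rebuild:  t(s(m ⊞ m ⊞ m ⊞ m ⊞ m ⊞ p ⊞ r(p)))
Right:  t(s(((m ⊞ o) ⊞ (r(p) ⊞ o) ⊞ p ⊞ (((m ⊞ o) ⊞ m) ⊞ ((o ⊞ o) ⊞ m)) ⊞ m) ⊞ o))
  Focus inside:  ((m ⊞ o) ⊞ (r(p) ⊞ o) ⊞ p ⊞ (((m ⊞ o) ⊞ m) ⊞ ((o ⊞ o) ⊞ m)) ⊞ m) ⊞ o
  Flatten:  m ⊞ o ⊞ r(p) ⊞ o ⊞ p ⊞ m ⊞ o ⊞ m ⊞ o ⊞ o ⊞ m ⊞ m ⊞ o
  Drop the unit:  drop o (×6)
  Sort arguments:  m ⊞ m ⊞ m ⊞ m ⊞ m ⊞ p ⊞ r(p)
  Rebuild:  t(s(m ⊞ m ⊞ m ⊞ m ⊞ m ⊞ p ⊞ r(p)))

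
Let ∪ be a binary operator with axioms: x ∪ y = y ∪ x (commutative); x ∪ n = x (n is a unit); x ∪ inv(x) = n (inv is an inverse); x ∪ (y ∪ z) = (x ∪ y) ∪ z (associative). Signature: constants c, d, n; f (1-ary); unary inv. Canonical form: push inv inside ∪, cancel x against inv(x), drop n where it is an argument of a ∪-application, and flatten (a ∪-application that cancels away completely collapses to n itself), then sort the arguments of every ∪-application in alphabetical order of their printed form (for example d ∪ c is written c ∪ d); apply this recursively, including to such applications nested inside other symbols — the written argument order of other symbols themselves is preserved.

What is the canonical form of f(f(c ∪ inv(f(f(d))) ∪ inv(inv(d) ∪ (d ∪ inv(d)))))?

Answer: f(f(c ∪ d ∪ inv(f(f(d)))))

Derivation:
Work inside:  c ∪ inv(f(f(d))) ∪ inv(inv(d) ∪ (d ∪ inv(d)))
Push inv inside:  distribute inv over ∪ and collapse double inv
Combine occurrences:  c ∪ inv(f(f(d))) ∪ d
Sort arguments:  c ∪ d ∪ inv(f(f(d)))
Reassemble:  f(f(c ∪ d ∪ inv(f(f(d)))))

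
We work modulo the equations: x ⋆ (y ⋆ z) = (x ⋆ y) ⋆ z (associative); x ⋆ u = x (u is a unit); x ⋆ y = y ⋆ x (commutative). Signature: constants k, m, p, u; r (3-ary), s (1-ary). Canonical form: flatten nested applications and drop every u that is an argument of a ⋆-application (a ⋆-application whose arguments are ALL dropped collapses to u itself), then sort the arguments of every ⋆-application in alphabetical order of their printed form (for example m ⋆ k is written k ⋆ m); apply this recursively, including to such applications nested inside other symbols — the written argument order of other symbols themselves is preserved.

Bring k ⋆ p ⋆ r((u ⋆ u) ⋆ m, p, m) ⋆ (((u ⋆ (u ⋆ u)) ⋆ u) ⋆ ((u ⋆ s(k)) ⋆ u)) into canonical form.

Merge nested applications:  k ⋆ p ⋆ r((u ⋆ u) ⋆ m, p, m) ⋆ u ⋆ u ⋆ u ⋆ u ⋆ u ⋆ s(k) ⋆ u
Inside:  r((u ⋆ u) ⋆ m, p, m)  →  r(m, p, m)
Units out:  drop u (×6)
Sort:  k ⋆ p ⋆ r(m, p, m) ⋆ s(k)

Answer: k ⋆ p ⋆ r(m, p, m) ⋆ s(k)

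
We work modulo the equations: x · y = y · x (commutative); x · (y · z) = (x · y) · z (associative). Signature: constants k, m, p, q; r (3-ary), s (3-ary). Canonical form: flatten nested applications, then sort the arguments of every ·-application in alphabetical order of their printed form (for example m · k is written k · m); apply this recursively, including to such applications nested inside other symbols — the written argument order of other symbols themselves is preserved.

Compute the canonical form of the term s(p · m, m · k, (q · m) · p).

Work inside:  (q · m) · p
Merge nested applications:  q · m · p
Sort arguments:  m · p · q
Rebuild:  s(m · p, k · m, m · p · q)

Answer: s(m · p, k · m, m · p · q)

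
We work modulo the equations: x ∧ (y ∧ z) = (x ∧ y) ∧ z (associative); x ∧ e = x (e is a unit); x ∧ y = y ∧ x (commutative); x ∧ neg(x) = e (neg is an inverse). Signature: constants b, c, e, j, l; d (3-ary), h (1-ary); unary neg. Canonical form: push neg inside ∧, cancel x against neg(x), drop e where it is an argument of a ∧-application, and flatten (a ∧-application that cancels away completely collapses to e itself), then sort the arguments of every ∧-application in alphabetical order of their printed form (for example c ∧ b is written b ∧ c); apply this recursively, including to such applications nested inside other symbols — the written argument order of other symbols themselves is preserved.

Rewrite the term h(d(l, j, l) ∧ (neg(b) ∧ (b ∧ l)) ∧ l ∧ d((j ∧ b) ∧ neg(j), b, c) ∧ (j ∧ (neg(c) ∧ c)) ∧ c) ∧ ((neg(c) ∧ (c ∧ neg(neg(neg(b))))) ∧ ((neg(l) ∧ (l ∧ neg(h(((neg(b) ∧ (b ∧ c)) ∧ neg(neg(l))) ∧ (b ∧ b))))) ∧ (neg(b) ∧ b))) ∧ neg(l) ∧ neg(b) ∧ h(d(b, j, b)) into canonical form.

Push neg inside:  distribute neg over ∧ and collapse double neg
Inverses cancel:  c cancels
Combine occurrences:  h(c ∧ d(b, b, c) ∧ d(l, j, l) ∧ j ∧ l ∧ l) ∧ neg(b) ∧ neg(b) ∧ neg(l) ∧ neg(h(b ∧ b ∧ c ∧ l)) ∧ h(d(b, j, b))
Order the arguments:  h(c ∧ d(b, b, c) ∧ d(l, j, l) ∧ j ∧ l ∧ l) ∧ h(d(b, j, b)) ∧ neg(b) ∧ neg(b) ∧ neg(h(b ∧ b ∧ c ∧ l)) ∧ neg(l)

Answer: h(c ∧ d(b, b, c) ∧ d(l, j, l) ∧ j ∧ l ∧ l) ∧ h(d(b, j, b)) ∧ neg(b) ∧ neg(b) ∧ neg(h(b ∧ b ∧ c ∧ l)) ∧ neg(l)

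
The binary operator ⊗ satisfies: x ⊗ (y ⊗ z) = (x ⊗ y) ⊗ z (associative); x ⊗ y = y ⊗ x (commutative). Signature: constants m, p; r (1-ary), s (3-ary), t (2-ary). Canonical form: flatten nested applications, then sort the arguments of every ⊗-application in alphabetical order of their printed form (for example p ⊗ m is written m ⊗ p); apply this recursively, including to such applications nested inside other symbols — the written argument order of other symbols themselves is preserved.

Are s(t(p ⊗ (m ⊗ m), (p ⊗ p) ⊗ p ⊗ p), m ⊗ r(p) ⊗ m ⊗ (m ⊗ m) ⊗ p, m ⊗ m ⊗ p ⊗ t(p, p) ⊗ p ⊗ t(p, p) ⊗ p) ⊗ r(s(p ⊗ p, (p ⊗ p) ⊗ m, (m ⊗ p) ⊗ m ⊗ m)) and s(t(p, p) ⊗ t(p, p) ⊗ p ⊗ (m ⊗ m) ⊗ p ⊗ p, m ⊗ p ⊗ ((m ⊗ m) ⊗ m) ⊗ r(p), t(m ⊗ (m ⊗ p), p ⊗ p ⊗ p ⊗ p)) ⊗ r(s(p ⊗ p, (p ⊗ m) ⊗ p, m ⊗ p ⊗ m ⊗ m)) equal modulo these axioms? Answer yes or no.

Left:  s(t(p ⊗ (m ⊗ m), (p ⊗ p) ⊗ p ⊗ p), m ⊗ r(p) ⊗ m ⊗ (m ⊗ m) ⊗ p, m ⊗ m ⊗ p ⊗ t(p, p) ⊗ p ⊗ t(p, p) ⊗ p) ⊗ r(s(p ⊗ p, (p ⊗ p) ⊗ m, (m ⊗ p) ⊗ m ⊗ m))
  Canonicalize subterm:  s(t(p ⊗ (m ⊗ m), (p ⊗ p) ⊗ p ⊗ p), m ⊗ r(p) ⊗ m ⊗ (m ⊗ m) ⊗ p, m ⊗ m ⊗ p ⊗ t(p, p) ⊗ p ⊗ t(p, p) ⊗ p)  →  s(t(m ⊗ m ⊗ p, p ⊗ p ⊗ p ⊗ p), m ⊗ m ⊗ m ⊗ m ⊗ p ⊗ r(p), m ⊗ m ⊗ p ⊗ p ⊗ p ⊗ t(p, p) ⊗ t(p, p))
  Inside:  r(s(p ⊗ p, (p ⊗ p) ⊗ m, (m ⊗ p) ⊗ m ⊗ m))  →  r(s(p ⊗ p, m ⊗ p ⊗ p, m ⊗ m ⊗ m ⊗ p))
  Sort:  r(s(p ⊗ p, m ⊗ p ⊗ p, m ⊗ m ⊗ m ⊗ p)) ⊗ s(t(m ⊗ m ⊗ p, p ⊗ p ⊗ p ⊗ p), m ⊗ m ⊗ m ⊗ m ⊗ p ⊗ r(p), m ⊗ m ⊗ p ⊗ p ⊗ p ⊗ t(p, p) ⊗ t(p, p))
Right:  s(t(p, p) ⊗ t(p, p) ⊗ p ⊗ (m ⊗ m) ⊗ p ⊗ p, m ⊗ p ⊗ ((m ⊗ m) ⊗ m) ⊗ r(p), t(m ⊗ (m ⊗ p), p ⊗ p ⊗ p ⊗ p)) ⊗ r(s(p ⊗ p, (p ⊗ m) ⊗ p, m ⊗ p ⊗ m ⊗ m))
  Simplify inside:  s(t(p, p) ⊗ t(p, p) ⊗ p ⊗ (m ⊗ m) ⊗ p ⊗ p, m ⊗ p ⊗ ((m ⊗ m) ⊗ m) ⊗ r(p), t(m ⊗ (m ⊗ p), p ⊗ p ⊗ p ⊗ p))  →  s(m ⊗ m ⊗ p ⊗ p ⊗ p ⊗ t(p, p) ⊗ t(p, p), m ⊗ m ⊗ m ⊗ m ⊗ p ⊗ r(p), t(m ⊗ m ⊗ p, p ⊗ p ⊗ p ⊗ p))
  Inside:  r(s(p ⊗ p, (p ⊗ m) ⊗ p, m ⊗ p ⊗ m ⊗ m))  →  r(s(p ⊗ p, m ⊗ p ⊗ p, m ⊗ m ⊗ m ⊗ p))
  Order the arguments:  r(s(p ⊗ p, m ⊗ p ⊗ p, m ⊗ m ⊗ m ⊗ p)) ⊗ s(m ⊗ m ⊗ p ⊗ p ⊗ p ⊗ t(p, p) ⊗ t(p, p), m ⊗ m ⊗ m ⊗ m ⊗ p ⊗ r(p), t(m ⊗ m ⊗ p, p ⊗ p ⊗ p ⊗ p))

Answer: no — r(s(p ⊗ p, m ⊗ p ⊗ p, m ⊗ m ⊗ m ⊗ p)) ⊗ s(t(m ⊗ m ⊗ p, p ⊗ p ⊗ p ⊗ p), m ⊗ m ⊗ m ⊗ m ⊗ p ⊗ r(p), m ⊗ m ⊗ p ⊗ p ⊗ p ⊗ t(p, p) ⊗ t(p, p)) vs r(s(p ⊗ p, m ⊗ p ⊗ p, m ⊗ m ⊗ m ⊗ p)) ⊗ s(m ⊗ m ⊗ p ⊗ p ⊗ p ⊗ t(p, p) ⊗ t(p, p), m ⊗ m ⊗ m ⊗ m ⊗ p ⊗ r(p), t(m ⊗ m ⊗ p, p ⊗ p ⊗ p ⊗ p))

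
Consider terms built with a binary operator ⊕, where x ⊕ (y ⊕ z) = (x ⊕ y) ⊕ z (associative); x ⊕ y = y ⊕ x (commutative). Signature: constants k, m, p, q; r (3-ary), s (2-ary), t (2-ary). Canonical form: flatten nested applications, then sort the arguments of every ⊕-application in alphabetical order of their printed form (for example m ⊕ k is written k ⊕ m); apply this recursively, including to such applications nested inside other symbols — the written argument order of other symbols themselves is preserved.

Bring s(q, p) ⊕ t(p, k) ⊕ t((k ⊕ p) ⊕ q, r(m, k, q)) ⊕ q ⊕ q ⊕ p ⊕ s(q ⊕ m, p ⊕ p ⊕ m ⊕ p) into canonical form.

Answer: p ⊕ q ⊕ q ⊕ s(m ⊕ q, m ⊕ p ⊕ p ⊕ p) ⊕ s(q, p) ⊕ t(k ⊕ p ⊕ q, r(m, k, q)) ⊕ t(p, k)

Derivation:
Inside:  t((k ⊕ p) ⊕ q, r(m, k, q))  →  t(k ⊕ p ⊕ q, r(m, k, q))
Inside:  s(q ⊕ m, p ⊕ p ⊕ m ⊕ p)  →  s(m ⊕ q, m ⊕ p ⊕ p ⊕ p)
Sort arguments:  p ⊕ q ⊕ q ⊕ s(m ⊕ q, m ⊕ p ⊕ p ⊕ p) ⊕ s(q, p) ⊕ t(k ⊕ p ⊕ q, r(m, k, q)) ⊕ t(p, k)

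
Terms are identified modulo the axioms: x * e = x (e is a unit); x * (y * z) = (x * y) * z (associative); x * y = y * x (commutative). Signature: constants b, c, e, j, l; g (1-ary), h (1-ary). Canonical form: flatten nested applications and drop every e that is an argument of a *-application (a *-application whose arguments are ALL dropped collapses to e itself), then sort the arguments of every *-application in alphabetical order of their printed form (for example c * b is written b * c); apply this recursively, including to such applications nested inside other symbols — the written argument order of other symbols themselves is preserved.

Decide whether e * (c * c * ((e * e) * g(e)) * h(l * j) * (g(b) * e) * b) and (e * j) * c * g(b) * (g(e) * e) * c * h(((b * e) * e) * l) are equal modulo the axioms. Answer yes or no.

Left:  e * (c * c * ((e * e) * g(e)) * h(l * j) * (g(b) * e) * b)
  Merge nested applications:  e * c * c * e * e * g(e) * h(l * j) * g(b) * e * b
  Simplify inside:  h(l * j)  →  h(j * l)
  Unit:  drop e (×4)
  Sort:  b * c * c * g(b) * g(e) * h(j * l)
Right:  (e * j) * c * g(b) * (g(e) * e) * c * h(((b * e) * e) * l)
  Flatten:  e * j * c * g(b) * g(e) * e * c * h(((b * e) * e) * l)
  Inside:  h(((b * e) * e) * l)  →  h(b * l)
  Unit:  drop e (×2)
  Sort arguments:  c * c * g(b) * g(e) * h(b * l) * j

Answer: no — b * c * c * g(b) * g(e) * h(j * l) vs c * c * g(b) * g(e) * h(b * l) * j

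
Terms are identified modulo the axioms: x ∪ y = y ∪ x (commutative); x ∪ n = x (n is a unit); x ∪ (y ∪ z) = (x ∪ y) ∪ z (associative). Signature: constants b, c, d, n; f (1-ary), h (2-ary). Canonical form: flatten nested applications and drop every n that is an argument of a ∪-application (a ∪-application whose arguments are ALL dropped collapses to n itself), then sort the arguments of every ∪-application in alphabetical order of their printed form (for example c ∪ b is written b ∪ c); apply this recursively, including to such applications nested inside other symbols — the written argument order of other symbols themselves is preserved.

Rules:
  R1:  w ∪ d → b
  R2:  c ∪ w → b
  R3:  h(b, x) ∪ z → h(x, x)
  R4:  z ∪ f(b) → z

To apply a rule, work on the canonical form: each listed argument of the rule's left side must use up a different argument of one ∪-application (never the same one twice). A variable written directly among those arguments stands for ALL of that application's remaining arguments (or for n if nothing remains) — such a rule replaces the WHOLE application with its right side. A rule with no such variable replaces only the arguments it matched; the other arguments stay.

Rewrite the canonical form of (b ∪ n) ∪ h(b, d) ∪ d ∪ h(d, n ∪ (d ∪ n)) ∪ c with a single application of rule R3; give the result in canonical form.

Canonical form:  b ∪ c ∪ d ∪ h(b, d) ∪ h(d, d)
Match R3:  consume h(b, d);  x := d, z := b ∪ c ∪ d ∪ h(d, d)
Every leftover argument binds to the variable; the entire application is replaced.
New term:  h(d, d)

Answer: h(d, d)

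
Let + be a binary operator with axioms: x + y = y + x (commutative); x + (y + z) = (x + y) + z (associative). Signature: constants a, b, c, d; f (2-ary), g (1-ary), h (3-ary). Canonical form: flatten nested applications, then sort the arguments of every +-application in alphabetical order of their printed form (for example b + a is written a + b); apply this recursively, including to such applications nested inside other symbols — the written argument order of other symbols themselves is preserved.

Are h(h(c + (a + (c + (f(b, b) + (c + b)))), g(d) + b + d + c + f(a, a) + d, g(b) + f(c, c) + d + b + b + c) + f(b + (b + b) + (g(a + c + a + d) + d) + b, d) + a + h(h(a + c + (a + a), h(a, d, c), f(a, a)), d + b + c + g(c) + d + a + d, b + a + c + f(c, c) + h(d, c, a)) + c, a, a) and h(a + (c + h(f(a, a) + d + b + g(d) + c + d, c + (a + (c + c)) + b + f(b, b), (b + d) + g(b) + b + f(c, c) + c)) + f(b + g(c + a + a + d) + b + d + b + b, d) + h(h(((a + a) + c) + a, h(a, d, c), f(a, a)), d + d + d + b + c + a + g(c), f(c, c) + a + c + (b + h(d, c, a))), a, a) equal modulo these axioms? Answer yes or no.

Left:  h(h(c + (a + (c + (f(b, b) + (c + b)))), g(d) + b + d + c + f(a, a) + d, g(b) + f(c, c) + d + b + b + c) + f(b + (b + b) + (g(a + c + a + d) + d) + b, d) + a + h(h(a + c + (a + a), h(a, d, c), f(a, a)), d + b + c + g(c) + d + a + d, b + a + c + f(c, c) + h(d, c, a)) + c, a, a)
  Focus inside:  h(c + (a + (c + (f(b, b) + (c + b)))), g(d) + b + d + c + f(a, a) + d, g(b) + f(c, c) + d + b + b + c) + f(b + (b + b) + (g(a + c + a + d) + d) + b, d) + a + h(h(a + c + (a + a), h(a, d, c), f(a, a)), d + b + c + g(c) + d + a + d, b + a + c + f(c, c) + h(d, c, a)) + c
  Simplify inside:  h(c + (a + (c + (f(b, b) + (c + b)))), g(d) + b + d + c + f(a, a) + d, g(b) + f(c, c) + d + b + b + c)  →  h(a + b + c + c + c + f(b, b), b + c + d + d + f(a, a) + g(d), b + b + c + d + f(c, c) + g(b))
  Inside:  f(b + (b + b) + (g(a + c + a + d) + d) + b, d)  →  f(b + b + b + b + d + g(a + a + c + d), d)
  Canonicalize subterm:  h(h(a + c + (a + a), h(a, d, c), f(a, a)), d + b + c + g(c) + d + a + d, b + a + c + f(c, c) + h(d, c, a))  →  h(h(a + a + a + c, h(a, d, c), f(a, a)), a + b + c + d + d + d + g(c), a + b + c + f(c, c) + h(d, c, a))
  Sort arguments:  a + c + f(b + b + b + b + d + g(a + a + c + d), d) + h(a + b + c + c + c + f(b, b), b + c + d + d + f(a, a) + g(d), b + b + c + d + f(c, c) + g(b)) + h(h(a + a + a + c, h(a, d, c), f(a, a)), a + b + c + d + d + d + g(c), a + b + c + f(c, c) + h(d, c, a))
  Reassemble:  h(a + c + f(b + b + b + b + d + g(a + a + c + d), d) + h(a + b + c + c + c + f(b, b), b + c + d + d + f(a, a) + g(d), b + b + c + d + f(c, c) + g(b)) + h(h(a + a + a + c, h(a, d, c), f(a, a)), a + b + c + d + d + d + g(c), a + b + c + f(c, c) + h(d, c, a)), a, a)
Right:  h(a + (c + h(f(a, a) + d + b + g(d) + c + d, c + (a + (c + c)) + b + f(b, b), (b + d) + g(b) + b + f(c, c) + c)) + f(b + g(c + a + a + d) + b + d + b + b, d) + h(h(((a + a) + c) + a, h(a, d, c), f(a, a)), d + d + d + b + c + a + g(c), f(c, c) + a + c + (b + h(d, c, a))), a, a)
  Descend into:  a + (c + h(f(a, a) + d + b + g(d) + c + d, c + (a + (c + c)) + b + f(b, b), (b + d) + g(b) + b + f(c, c) + c)) + f(b + g(c + a + a + d) + b + d + b + b, d) + h(h(((a + a) + c) + a, h(a, d, c), f(a, a)), d + d + d + b + c + a + g(c), f(c, c) + a + c + (b + h(d, c, a)))
  Flatten:  a + c + h(f(a, a) + d + b + g(d) + c + d, c + (a + (c + c)) + b + f(b, b), (b + d) + g(b) + b + f(c, c) + c) + f(b + g(c + a + a + d) + b + d + b + b, d) + h(h(((a + a) + c) + a, h(a, d, c), f(a, a)), d + d + d + b + c + a + g(c), f(c, c) + a + c + (b + h(d, c, a)))
  Simplify inside:  h(f(a, a) + d + b + g(d) + c + d, c + (a + (c + c)) + b + f(b, b), (b + d) + g(b) + b + f(c, c) + c)  →  h(b + c + d + d + f(a, a) + g(d), a + b + c + c + c + f(b, b), b + b + c + d + f(c, c) + g(b))
  Inside:  f(b + g(c + a + a + d) + b + d + b + b, d)  →  f(b + b + b + b + d + g(a + a + c + d), d)
  Inside:  h(h(((a + a) + c) + a, h(a, d, c), f(a, a)), d + d + d + b + c + a + g(c), f(c, c) + a + c + (b + h(d, c, a)))  →  h(h(a + a + a + c, h(a, d, c), f(a, a)), a + b + c + d + d + d + g(c), a + b + c + f(c, c) + h(d, c, a))
  Sort:  a + c + f(b + b + b + b + d + g(a + a + c + d), d) + h(b + c + d + d + f(a, a) + g(d), a + b + c + c + c + f(b, b), b + b + c + d + f(c, c) + g(b)) + h(h(a + a + a + c, h(a, d, c), f(a, a)), a + b + c + d + d + d + g(c), a + b + c + f(c, c) + h(d, c, a))
  Rebuild:  h(a + c + f(b + b + b + b + d + g(a + a + c + d), d) + h(b + c + d + d + f(a, a) + g(d), a + b + c + c + c + f(b, b), b + b + c + d + f(c, c) + g(b)) + h(h(a + a + a + c, h(a, d, c), f(a, a)), a + b + c + d + d + d + g(c), a + b + c + f(c, c) + h(d, c, a)), a, a)

Answer: no — h(a + c + f(b + b + b + b + d + g(a + a + c + d), d) + h(a + b + c + c + c + f(b, b), b + c + d + d + f(a, a) + g(d), b + b + c + d + f(c, c) + g(b)) + h(h(a + a + a + c, h(a, d, c), f(a, a)), a + b + c + d + d + d + g(c), a + b + c + f(c, c) + h(d, c, a)), a, a) vs h(a + c + f(b + b + b + b + d + g(a + a + c + d), d) + h(b + c + d + d + f(a, a) + g(d), a + b + c + c + c + f(b, b), b + b + c + d + f(c, c) + g(b)) + h(h(a + a + a + c, h(a, d, c), f(a, a)), a + b + c + d + d + d + g(c), a + b + c + f(c, c) + h(d, c, a)), a, a)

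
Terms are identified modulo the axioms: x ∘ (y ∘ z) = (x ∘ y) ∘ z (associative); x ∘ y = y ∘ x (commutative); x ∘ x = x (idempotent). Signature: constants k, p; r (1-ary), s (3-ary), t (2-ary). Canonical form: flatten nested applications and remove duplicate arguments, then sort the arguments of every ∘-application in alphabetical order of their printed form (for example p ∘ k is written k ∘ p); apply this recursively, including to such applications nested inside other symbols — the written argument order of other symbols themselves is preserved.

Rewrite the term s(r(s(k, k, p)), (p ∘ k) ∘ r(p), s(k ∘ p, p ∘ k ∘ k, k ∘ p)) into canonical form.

Focus inside:  (p ∘ k) ∘ r(p)
Merge nested applications:  p ∘ k ∘ r(p)
Order the arguments:  k ∘ p ∘ r(p)
Rebuild:  s(r(s(k, k, p)), k ∘ p ∘ r(p), s(k ∘ p, k ∘ p, k ∘ p))

Answer: s(r(s(k, k, p)), k ∘ p ∘ r(p), s(k ∘ p, k ∘ p, k ∘ p))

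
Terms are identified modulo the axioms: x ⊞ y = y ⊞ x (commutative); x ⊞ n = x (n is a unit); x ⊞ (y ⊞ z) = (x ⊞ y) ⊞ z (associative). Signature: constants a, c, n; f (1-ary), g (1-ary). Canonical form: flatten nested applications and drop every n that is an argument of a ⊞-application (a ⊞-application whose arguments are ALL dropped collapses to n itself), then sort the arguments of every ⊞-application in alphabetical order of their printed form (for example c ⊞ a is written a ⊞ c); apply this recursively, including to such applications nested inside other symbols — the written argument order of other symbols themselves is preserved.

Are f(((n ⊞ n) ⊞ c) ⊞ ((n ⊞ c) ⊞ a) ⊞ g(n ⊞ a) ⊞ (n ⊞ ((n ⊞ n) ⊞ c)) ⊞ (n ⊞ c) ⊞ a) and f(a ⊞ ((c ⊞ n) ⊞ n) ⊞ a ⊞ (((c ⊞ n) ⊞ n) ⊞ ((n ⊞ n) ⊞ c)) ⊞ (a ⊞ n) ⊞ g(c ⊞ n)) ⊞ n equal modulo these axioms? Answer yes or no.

Answer: no — f(a ⊞ a ⊞ c ⊞ c ⊞ c ⊞ c ⊞ g(a)) vs f(a ⊞ a ⊞ a ⊞ c ⊞ c ⊞ c ⊞ g(c))

Derivation:
Left:  f(((n ⊞ n) ⊞ c) ⊞ ((n ⊞ c) ⊞ a) ⊞ g(n ⊞ a) ⊞ (n ⊞ ((n ⊞ n) ⊞ c)) ⊞ (n ⊞ c) ⊞ a)
  Work inside:  ((n ⊞ n) ⊞ c) ⊞ ((n ⊞ c) ⊞ a) ⊞ g(n ⊞ a) ⊞ (n ⊞ ((n ⊞ n) ⊞ c)) ⊞ (n ⊞ c) ⊞ a
  Un-nest:  n ⊞ n ⊞ c ⊞ n ⊞ c ⊞ a ⊞ g(n ⊞ a) ⊞ n ⊞ n ⊞ n ⊞ c ⊞ n ⊞ c ⊞ a
  Inside:  g(n ⊞ a)  →  g(a)
  Units out:  drop n (×7)
  Sort:  a ⊞ a ⊞ c ⊞ c ⊞ c ⊞ c ⊞ g(a)
  Rebuild:  f(a ⊞ a ⊞ c ⊞ c ⊞ c ⊞ c ⊞ g(a))
Right:  f(a ⊞ ((c ⊞ n) ⊞ n) ⊞ a ⊞ (((c ⊞ n) ⊞ n) ⊞ ((n ⊞ n) ⊞ c)) ⊞ (a ⊞ n) ⊞ g(c ⊞ n)) ⊞ n
  Simplify inside:  f(a ⊞ ((c ⊞ n) ⊞ n) ⊞ a ⊞ (((c ⊞ n) ⊞ n) ⊞ ((n ⊞ n) ⊞ c)) ⊞ (a ⊞ n) ⊞ g(c ⊞ n))  →  f(a ⊞ a ⊞ a ⊞ c ⊞ c ⊞ c ⊞ g(c))
  Units out:  drop n
  Sort arguments:  f(a ⊞ a ⊞ a ⊞ c ⊞ c ⊞ c ⊞ g(c))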